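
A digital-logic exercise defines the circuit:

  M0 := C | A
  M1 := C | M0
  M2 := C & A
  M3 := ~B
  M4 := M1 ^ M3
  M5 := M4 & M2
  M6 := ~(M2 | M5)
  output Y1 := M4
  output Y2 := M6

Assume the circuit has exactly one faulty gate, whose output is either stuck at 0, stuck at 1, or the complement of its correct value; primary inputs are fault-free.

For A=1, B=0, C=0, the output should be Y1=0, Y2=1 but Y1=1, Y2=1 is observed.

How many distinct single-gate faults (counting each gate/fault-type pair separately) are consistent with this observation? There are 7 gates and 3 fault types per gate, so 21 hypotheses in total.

8

Fault-free: M0=1, M1=1, M2=0, M3=1, M4=0, M5=0, M6=1 → Y1=0, Y2=1. Observed Y1=1, Y2=1.
  M0: stuck-at-0, inverted output ✓; others ✗
  M1: stuck-at-0, inverted output ✓; others ✗
  M2: none of the 3 fault types match ✗
  M3: stuck-at-0, inverted output ✓; others ✗
  M4: stuck-at-1, inverted output ✓; others ✗
  M5: none of the 3 fault types match ✗
  M6: none of the 3 fault types match ✗
Consistent faults: {M0 stuck-at-0, M0 inverted output, M1 stuck-at-0, M1 inverted output, M3 stuck-at-0, M3 inverted output, M4 stuck-at-1, M4 inverted output} — 8 in all.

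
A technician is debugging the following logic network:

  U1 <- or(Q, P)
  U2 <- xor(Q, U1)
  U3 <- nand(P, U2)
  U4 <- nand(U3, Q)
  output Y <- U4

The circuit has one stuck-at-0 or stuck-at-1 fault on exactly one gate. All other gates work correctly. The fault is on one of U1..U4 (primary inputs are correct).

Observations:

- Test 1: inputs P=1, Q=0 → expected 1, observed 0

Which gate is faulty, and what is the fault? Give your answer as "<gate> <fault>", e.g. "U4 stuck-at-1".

Fault-free values for test 1 (P=1, Q=0): U1=1, U2=1, U3=0, U4=1, giving Y=1. Observed 0.
Test 1: faults giving observed 0 are {U4 stuck-at-0}.
Only U4 stuck-at-0 is consistent with every test.

U4 stuck-at-0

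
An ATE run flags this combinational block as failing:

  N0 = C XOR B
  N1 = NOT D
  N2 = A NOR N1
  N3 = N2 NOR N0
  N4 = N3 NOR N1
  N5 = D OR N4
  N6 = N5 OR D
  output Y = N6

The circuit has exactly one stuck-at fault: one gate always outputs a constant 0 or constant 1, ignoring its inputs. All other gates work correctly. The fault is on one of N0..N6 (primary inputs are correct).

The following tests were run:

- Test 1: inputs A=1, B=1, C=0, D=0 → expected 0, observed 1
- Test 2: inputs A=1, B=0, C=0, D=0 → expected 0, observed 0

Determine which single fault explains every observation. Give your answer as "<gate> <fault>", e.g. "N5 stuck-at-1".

Fault-free values for test 1 (A=1, B=1, C=0, D=0): N0=1, N1=1, N2=0, N3=0, N4=0, N5=0, N6=0, giving Y=0. Observed 1.
Test 1: faults giving observed 1 are {N1 stuck-at-0, N4 stuck-at-1, N5 stuck-at-1, N6 stuck-at-1}.
Test 2 (A=1, B=0, C=0, D=0): fault-free N0=0, N1=1, N2=0, N3=1, N4=0, N5=0, N6=0 → 0; observed 0. Eliminates N4 stuck-at-1, N5 stuck-at-1, N6 stuck-at-1.
Only N1 stuck-at-0 is consistent with every test.

N1 stuck-at-0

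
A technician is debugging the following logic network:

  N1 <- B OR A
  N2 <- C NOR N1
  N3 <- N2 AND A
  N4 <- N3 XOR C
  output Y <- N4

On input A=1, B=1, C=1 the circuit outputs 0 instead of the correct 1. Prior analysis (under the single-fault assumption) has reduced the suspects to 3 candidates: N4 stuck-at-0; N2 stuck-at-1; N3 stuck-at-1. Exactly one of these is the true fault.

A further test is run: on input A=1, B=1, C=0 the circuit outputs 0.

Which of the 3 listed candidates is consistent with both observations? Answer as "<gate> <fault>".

Evaluate each candidate on input A=1, B=1, C=0:
  N4 stuck-at-0: N1=1, N2=0, N3=0, N4=0 [stuck-at-0] → 0 — matches
  N2 stuck-at-1: N1=1, N2=1 [stuck-at-1], N3=1, N4=1 → 1 — eliminated
  N3 stuck-at-1: N1=1, N2=0, N3=1 [stuck-at-1], N4=1 → 1 — eliminated
Only N4 stuck-at-0 reproduces the observed 0.

N4 stuck-at-0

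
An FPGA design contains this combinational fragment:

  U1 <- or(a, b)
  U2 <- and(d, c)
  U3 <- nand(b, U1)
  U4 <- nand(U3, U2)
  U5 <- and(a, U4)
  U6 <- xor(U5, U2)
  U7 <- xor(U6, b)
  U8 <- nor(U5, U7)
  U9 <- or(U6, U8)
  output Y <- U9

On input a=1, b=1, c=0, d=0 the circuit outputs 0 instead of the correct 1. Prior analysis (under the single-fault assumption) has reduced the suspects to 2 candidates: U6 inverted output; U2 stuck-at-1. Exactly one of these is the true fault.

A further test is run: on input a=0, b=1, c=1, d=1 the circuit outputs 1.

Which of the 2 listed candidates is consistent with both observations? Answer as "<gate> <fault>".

U2 stuck-at-1

Evaluate each candidate on input a=0, b=1, c=1, d=1:
  U6 inverted output: U1=1, U2=1, U3=0, U4=1, U5=0, U6=0 [inverted output], U7=1, U8=0, U9=0 → 0 — eliminated
  U2 stuck-at-1: U1=1, U2=1 [stuck-at-1], U3=0, U4=1, U5=0, U6=1, U7=0, U8=1, U9=1 → 1 — matches
Only U2 stuck-at-1 reproduces the observed 1.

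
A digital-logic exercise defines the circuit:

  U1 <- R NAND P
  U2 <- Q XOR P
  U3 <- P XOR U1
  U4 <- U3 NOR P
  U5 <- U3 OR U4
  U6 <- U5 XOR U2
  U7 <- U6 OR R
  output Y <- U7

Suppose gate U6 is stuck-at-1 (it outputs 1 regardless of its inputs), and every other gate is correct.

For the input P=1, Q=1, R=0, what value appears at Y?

1

Propagate with U6 forced: U1=1, U2=0, U3=0, U4=0, U5=0, U6=1 [stuck-at-1], U7=1.
So Y = 1. (Without the fault it would be 0.)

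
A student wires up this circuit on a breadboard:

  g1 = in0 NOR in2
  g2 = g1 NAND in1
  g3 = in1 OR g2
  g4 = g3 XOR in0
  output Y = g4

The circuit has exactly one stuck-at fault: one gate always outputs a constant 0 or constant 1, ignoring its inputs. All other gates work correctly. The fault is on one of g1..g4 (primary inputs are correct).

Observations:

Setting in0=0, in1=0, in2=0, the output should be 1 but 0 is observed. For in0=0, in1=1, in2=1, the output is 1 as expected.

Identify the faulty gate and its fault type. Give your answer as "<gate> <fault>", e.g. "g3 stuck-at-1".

Fault-free values for test 1 (in0=0, in1=0, in2=0): g1=1, g2=1, g3=1, g4=1, giving Y=1. Observed 0.
Test 1: faults giving observed 0 are {g2 stuck-at-0, g3 stuck-at-0, g4 stuck-at-0}.
Test 2 (in0=0, in1=1, in2=1): fault-free g1=0, g2=1, g3=1, g4=1 → 1; observed 1. Eliminates g3 stuck-at-0, g4 stuck-at-0.
Only g2 stuck-at-0 is consistent with every test.

g2 stuck-at-0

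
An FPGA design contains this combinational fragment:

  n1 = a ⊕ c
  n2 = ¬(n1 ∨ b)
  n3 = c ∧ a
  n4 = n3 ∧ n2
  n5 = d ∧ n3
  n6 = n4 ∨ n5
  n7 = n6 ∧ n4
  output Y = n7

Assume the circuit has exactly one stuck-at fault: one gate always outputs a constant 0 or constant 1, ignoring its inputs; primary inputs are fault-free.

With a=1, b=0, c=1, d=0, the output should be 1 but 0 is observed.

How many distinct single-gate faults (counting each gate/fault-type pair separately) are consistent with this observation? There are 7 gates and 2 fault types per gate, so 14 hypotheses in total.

Fault-free: n1=0, n2=1, n3=1, n4=1, n5=0, n6=1, n7=1 → 1. Observed 0.
  n1 stuck-at-0: output 1 ✗
  n1 stuck-at-1: output 0 ✓
  n2 stuck-at-0: output 0 ✓
  n2 stuck-at-1: output 1 ✗
  n3 stuck-at-0: output 0 ✓
  n3 stuck-at-1: output 1 ✗
  n4 stuck-at-0: output 0 ✓
  n4 stuck-at-1: output 1 ✗
  n5 stuck-at-0: output 1 ✗
  n5 stuck-at-1: output 1 ✗
  n6 stuck-at-0: output 0 ✓
  n6 stuck-at-1: output 1 ✗
  n7 stuck-at-0: output 0 ✓
  n7 stuck-at-1: output 1 ✗
Consistent faults: {n1 stuck-at-1, n2 stuck-at-0, n3 stuck-at-0, n4 stuck-at-0, n6 stuck-at-0, n7 stuck-at-0} — 6 in all.

6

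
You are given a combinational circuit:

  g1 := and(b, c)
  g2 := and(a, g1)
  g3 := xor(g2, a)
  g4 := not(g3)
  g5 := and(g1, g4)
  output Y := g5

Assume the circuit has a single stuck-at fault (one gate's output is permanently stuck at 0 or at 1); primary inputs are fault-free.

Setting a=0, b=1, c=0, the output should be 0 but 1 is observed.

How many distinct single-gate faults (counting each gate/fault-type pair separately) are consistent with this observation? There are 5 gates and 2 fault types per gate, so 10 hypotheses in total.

2

Fault-free: g1=0, g2=0, g3=0, g4=1, g5=0 → 0. Observed 1.
  g1 stuck-at-0: output 0 ✗
  g1 stuck-at-1: output 1 ✓
  g2 stuck-at-0: output 0 ✗
  g2 stuck-at-1: output 0 ✗
  g3 stuck-at-0: output 0 ✗
  g3 stuck-at-1: output 0 ✗
  g4 stuck-at-0: output 0 ✗
  g4 stuck-at-1: output 0 ✗
  g5 stuck-at-0: output 0 ✗
  g5 stuck-at-1: output 1 ✓
Consistent faults: {g1 stuck-at-1, g5 stuck-at-1} — 2 in all.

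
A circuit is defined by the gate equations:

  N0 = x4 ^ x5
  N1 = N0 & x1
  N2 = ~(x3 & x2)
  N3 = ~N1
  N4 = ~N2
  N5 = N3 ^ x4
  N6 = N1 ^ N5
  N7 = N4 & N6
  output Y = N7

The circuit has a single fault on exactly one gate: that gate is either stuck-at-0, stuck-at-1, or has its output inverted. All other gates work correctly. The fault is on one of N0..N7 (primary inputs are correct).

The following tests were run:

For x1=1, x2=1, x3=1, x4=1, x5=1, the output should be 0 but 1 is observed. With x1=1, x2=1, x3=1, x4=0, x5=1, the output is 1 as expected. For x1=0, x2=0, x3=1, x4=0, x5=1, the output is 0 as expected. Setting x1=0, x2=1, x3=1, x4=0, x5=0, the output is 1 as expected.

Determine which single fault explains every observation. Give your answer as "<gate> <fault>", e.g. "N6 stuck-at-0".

Fault-free values for test 1 (x1=1, x2=1, x3=1, x4=1, x5=1): N0=0, N1=0, N2=0, N3=1, N4=1, N5=0, N6=0, N7=0, giving Y=0. Observed 1.
Test 1: faults giving observed 1 are {N3 stuck-at-0, N3 inverted output, N5 stuck-at-1, N5 inverted output, N6 stuck-at-1, N6 inverted output, N7 stuck-at-1, N7 inverted output}.
Test 2 (x1=1, x2=1, x3=1, x4=0, x5=1): fault-free N0=1, N1=1, N2=0, N3=0, N4=1, N5=0, N6=1, N7=1 → 1; observed 1. Eliminates N3 inverted output, N5 stuck-at-1, N5 inverted output, N6 inverted output, N7 inverted output.
Test 3 (x1=0, x2=0, x3=1, x4=0, x5=1): fault-free N0=1, N1=0, N2=1, N3=1, N4=0, N5=1, N6=1, N7=0 → 0; observed 0. Eliminates N7 stuck-at-1.
Test 4 (x1=0, x2=1, x3=1, x4=0, x5=0): fault-free N0=0, N1=0, N2=0, N3=1, N4=1, N5=1, N6=1, N7=1 → 1; observed 1. Eliminates N3 stuck-at-0.
Only N6 stuck-at-1 is consistent with every test.

N6 stuck-at-1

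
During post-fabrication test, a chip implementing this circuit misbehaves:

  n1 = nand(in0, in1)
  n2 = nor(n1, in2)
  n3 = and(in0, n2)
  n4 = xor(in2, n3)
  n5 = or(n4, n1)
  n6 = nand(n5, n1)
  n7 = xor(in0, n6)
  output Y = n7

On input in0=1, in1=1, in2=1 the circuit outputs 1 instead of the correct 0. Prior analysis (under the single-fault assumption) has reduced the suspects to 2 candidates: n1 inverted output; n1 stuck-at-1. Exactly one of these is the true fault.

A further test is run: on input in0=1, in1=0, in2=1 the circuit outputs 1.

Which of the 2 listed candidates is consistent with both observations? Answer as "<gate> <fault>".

n1 stuck-at-1

Evaluate each candidate on input in0=1, in1=0, in2=1:
  n1 inverted output: n1=0 [inverted output], n2=0, n3=0, n4=1, n5=1, n6=1, n7=0 → 0 — eliminated
  n1 stuck-at-1: n1=1 [stuck-at-1], n2=0, n3=0, n4=1, n5=1, n6=0, n7=1 → 1 — matches
Only n1 stuck-at-1 reproduces the observed 1.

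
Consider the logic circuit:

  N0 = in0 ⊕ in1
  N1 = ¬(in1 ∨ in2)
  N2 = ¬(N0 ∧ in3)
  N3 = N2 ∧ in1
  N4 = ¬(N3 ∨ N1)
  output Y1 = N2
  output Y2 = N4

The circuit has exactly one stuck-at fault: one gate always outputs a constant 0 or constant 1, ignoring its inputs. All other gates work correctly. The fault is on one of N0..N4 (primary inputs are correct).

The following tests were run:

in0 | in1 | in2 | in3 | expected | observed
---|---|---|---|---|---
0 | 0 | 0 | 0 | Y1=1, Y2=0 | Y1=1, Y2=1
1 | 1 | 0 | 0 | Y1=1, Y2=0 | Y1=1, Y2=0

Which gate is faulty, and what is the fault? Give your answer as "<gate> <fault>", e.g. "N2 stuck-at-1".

N1 stuck-at-0

Fault-free values for test 1 (in0=0, in1=0, in2=0, in3=0): N0=0, N1=1, N2=1, N3=0, N4=0, giving Y1=1, Y2=0. Observed Y1=1, Y2=1.
Test 1: faults giving observed Y1=1, Y2=1 are {N1 stuck-at-0, N4 stuck-at-1}.
Test 2 (in0=1, in1=1, in2=0, in3=0): fault-free N0=0, N1=0, N2=1, N3=1, N4=0 → Y1=1, Y2=0; observed Y1=1, Y2=0. Eliminates N4 stuck-at-1.
Only N1 stuck-at-0 is consistent with every test.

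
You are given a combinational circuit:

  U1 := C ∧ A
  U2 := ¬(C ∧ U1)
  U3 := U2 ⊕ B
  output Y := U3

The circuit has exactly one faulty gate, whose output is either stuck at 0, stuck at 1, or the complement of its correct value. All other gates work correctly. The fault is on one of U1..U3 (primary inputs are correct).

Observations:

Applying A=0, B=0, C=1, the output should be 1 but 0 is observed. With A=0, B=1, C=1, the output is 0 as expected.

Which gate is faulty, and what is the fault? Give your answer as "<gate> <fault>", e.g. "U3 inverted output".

U3 stuck-at-0

Fault-free values for test 1 (A=0, B=0, C=1): U1=0, U2=1, U3=1, giving Y=1. Observed 0.
Test 1: faults giving observed 0 are {U1 stuck-at-1, U1 inverted output, U2 stuck-at-0, U2 inverted output, U3 stuck-at-0, U3 inverted output}.
Test 2 (A=0, B=1, C=1): fault-free U1=0, U2=1, U3=0 → 0; observed 0. Eliminates U1 stuck-at-1, U1 inverted output, U2 stuck-at-0, U2 inverted output, U3 inverted output.
Only U3 stuck-at-0 is consistent with every test.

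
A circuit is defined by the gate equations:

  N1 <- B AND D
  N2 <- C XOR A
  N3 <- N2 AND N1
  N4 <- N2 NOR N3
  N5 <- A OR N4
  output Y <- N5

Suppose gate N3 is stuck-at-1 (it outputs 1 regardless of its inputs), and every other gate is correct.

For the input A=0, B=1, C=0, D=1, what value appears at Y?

Propagate with N3 forced: N1=1, N2=0, N3=1 [stuck-at-1], N4=0, N5=0.
So Y = 0. (Without the fault it would be 1.)

0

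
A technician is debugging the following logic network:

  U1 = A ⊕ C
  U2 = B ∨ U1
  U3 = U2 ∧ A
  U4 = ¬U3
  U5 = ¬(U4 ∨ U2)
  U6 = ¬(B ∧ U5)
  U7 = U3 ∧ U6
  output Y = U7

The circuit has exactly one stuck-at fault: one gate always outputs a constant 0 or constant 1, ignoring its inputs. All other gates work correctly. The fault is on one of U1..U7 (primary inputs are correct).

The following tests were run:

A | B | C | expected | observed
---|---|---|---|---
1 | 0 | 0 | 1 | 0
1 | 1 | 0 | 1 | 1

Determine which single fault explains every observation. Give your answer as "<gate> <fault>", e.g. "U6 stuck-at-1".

U1 stuck-at-0

Fault-free values for test 1 (A=1, B=0, C=0): U1=1, U2=1, U3=1, U4=0, U5=0, U6=1, U7=1, giving Y=1. Observed 0.
Test 1: faults giving observed 0 are {U1 stuck-at-0, U2 stuck-at-0, U3 stuck-at-0, U6 stuck-at-0, U7 stuck-at-0}.
Test 2 (A=1, B=1, C=0): fault-free U1=1, U2=1, U3=1, U4=0, U5=0, U6=1, U7=1 → 1; observed 1. Eliminates U2 stuck-at-0, U3 stuck-at-0, U6 stuck-at-0, U7 stuck-at-0.
Only U1 stuck-at-0 is consistent with every test.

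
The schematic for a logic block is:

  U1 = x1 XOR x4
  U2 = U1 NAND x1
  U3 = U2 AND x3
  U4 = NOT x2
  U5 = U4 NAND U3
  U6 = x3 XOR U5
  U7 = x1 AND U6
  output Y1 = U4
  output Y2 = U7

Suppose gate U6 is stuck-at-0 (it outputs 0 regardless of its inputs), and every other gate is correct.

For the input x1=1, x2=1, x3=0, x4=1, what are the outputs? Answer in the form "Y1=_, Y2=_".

Y1=0, Y2=0

Propagate with U6 forced: U1=0, U2=1, U3=0, U4=0, U5=1, U6=0 [stuck-at-0], U7=0.
So the outputs are Y1=0, Y2=0. (Without the fault they would be Y1=0, Y2=1.)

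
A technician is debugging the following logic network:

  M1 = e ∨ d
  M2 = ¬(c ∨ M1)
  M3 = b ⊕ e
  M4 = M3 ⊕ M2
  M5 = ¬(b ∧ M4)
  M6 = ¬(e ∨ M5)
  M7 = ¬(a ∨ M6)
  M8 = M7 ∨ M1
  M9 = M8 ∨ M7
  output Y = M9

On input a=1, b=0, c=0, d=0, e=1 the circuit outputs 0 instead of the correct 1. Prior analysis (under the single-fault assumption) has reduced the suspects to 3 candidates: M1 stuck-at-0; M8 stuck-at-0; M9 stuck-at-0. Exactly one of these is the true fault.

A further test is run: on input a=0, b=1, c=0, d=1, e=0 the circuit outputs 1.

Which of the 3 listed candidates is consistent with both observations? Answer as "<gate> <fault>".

Evaluate each candidate on input a=0, b=1, c=0, d=1, e=0:
  M1 stuck-at-0: M1=0 [stuck-at-0], M2=1, M3=1, M4=0, M5=1, M6=0, M7=1, M8=1, M9=1 → 1 — matches
  M8 stuck-at-0: M1=1, M2=0, M3=1, M4=1, M5=0, M6=1, M7=0, M8=0 [stuck-at-0], M9=0 → 0 — eliminated
  M9 stuck-at-0: M1=1, M2=0, M3=1, M4=1, M5=0, M6=1, M7=0, M8=1, M9=0 [stuck-at-0] → 0 — eliminated
Only M1 stuck-at-0 reproduces the observed 1.

M1 stuck-at-0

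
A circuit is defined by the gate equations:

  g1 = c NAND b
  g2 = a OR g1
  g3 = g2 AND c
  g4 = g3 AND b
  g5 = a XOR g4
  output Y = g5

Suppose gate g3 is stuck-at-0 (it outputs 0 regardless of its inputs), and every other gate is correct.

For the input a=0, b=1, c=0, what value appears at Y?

0

Propagate with g3 forced: g1=1, g2=1, g3=0 [stuck-at-0], g4=0, g5=0.
So Y = 0. (Same as the fault-free value — the fault is masked on this input.)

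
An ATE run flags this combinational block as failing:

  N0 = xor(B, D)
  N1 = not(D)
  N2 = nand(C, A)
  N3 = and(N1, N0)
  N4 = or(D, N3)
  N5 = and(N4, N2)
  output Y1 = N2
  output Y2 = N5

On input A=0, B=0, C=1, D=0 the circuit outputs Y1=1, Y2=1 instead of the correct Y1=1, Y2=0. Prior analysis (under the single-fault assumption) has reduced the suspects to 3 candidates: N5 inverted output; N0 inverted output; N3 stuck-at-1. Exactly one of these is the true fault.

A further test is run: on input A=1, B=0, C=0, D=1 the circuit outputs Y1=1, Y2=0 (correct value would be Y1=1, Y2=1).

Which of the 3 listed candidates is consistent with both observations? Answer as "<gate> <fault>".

N5 inverted output

Evaluate each candidate on input A=1, B=0, C=0, D=1:
  N5 inverted output: N0=1, N1=0, N2=1, N3=0, N4=1, N5=0 [inverted output] → Y1=1, Y2=0 — matches
  N0 inverted output: N0=0 [inverted output], N1=0, N2=1, N3=0, N4=1, N5=1 → Y1=1, Y2=1 — eliminated
  N3 stuck-at-1: N0=1, N1=0, N2=1, N3=1 [stuck-at-1], N4=1, N5=1 → Y1=1, Y2=1 — eliminated
Only N5 inverted output reproduces the observed Y1=1, Y2=0.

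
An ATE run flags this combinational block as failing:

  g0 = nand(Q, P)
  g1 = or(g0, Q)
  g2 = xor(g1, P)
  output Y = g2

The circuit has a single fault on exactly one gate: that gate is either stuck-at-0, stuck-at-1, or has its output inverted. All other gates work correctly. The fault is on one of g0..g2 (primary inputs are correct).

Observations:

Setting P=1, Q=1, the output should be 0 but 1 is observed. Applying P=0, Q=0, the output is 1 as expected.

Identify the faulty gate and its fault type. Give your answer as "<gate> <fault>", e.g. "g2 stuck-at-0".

Fault-free values for test 1 (P=1, Q=1): g0=0, g1=1, g2=0, giving Y=0. Observed 1.
Test 1: faults giving observed 1 are {g1 stuck-at-0, g1 inverted output, g2 stuck-at-1, g2 inverted output}.
Test 2 (P=0, Q=0): fault-free g0=1, g1=1, g2=1 → 1; observed 1. Eliminates g1 stuck-at-0, g1 inverted output, g2 inverted output.
Only g2 stuck-at-1 is consistent with every test.

g2 stuck-at-1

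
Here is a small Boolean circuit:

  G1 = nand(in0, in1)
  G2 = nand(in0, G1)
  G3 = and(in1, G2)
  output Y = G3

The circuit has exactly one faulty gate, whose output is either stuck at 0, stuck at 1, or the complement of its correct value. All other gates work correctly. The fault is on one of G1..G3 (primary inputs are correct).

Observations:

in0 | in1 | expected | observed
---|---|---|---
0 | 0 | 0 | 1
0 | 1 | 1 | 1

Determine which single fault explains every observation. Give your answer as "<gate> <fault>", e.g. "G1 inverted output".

G3 stuck-at-1

Fault-free values for test 1 (in0=0, in1=0): G1=1, G2=1, G3=0, giving Y=0. Observed 1.
Test 1: faults giving observed 1 are {G3 stuck-at-1, G3 inverted output}.
Test 2 (in0=0, in1=1): fault-free G1=1, G2=1, G3=1 → 1; observed 1. Eliminates G3 inverted output.
Only G3 stuck-at-1 is consistent with every test.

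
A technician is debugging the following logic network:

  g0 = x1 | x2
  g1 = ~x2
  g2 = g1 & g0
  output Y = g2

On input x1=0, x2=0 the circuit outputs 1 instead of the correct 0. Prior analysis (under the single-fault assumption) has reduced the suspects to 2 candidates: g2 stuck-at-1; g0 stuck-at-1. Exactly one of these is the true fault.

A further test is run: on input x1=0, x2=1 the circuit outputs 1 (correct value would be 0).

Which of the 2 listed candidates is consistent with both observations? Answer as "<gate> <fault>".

Evaluate each candidate on input x1=0, x2=1:
  g2 stuck-at-1: g0=1, g1=0, g2=1 [stuck-at-1] → 1 — matches
  g0 stuck-at-1: g0=1 [stuck-at-1], g1=0, g2=0 → 0 — eliminated
Only g2 stuck-at-1 reproduces the observed 1.

g2 stuck-at-1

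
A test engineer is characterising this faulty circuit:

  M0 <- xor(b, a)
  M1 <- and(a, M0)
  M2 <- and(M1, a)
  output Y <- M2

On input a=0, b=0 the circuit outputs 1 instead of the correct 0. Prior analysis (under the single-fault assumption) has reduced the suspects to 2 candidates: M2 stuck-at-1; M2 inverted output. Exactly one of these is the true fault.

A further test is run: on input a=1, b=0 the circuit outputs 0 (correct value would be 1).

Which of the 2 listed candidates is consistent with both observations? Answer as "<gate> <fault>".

Evaluate each candidate on input a=1, b=0:
  M2 stuck-at-1: M0=1, M1=1, M2=1 [stuck-at-1] → 1 — eliminated
  M2 inverted output: M0=1, M1=1, M2=0 [inverted output] → 0 — matches
Only M2 inverted output reproduces the observed 0.

M2 inverted output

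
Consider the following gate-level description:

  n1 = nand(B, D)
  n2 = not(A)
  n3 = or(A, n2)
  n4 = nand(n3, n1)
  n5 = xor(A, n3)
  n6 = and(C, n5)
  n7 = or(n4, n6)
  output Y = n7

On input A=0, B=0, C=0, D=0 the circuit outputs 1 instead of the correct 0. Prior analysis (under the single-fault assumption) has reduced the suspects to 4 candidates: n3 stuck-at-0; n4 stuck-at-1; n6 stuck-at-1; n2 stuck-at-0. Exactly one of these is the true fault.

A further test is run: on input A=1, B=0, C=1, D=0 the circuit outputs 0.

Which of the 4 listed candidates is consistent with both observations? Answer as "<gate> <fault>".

n2 stuck-at-0

Evaluate each candidate on input A=1, B=0, C=1, D=0:
  n3 stuck-at-0: n1=1, n2=0, n3=0 [stuck-at-0], n4=1, n5=1, n6=1, n7=1 → 1 — eliminated
  n4 stuck-at-1: n1=1, n2=0, n3=1, n4=1 [stuck-at-1], n5=0, n6=0, n7=1 → 1 — eliminated
  n6 stuck-at-1: n1=1, n2=0, n3=1, n4=0, n5=0, n6=1 [stuck-at-1], n7=1 → 1 — eliminated
  n2 stuck-at-0: n1=1, n2=0 [stuck-at-0], n3=1, n4=0, n5=0, n6=0, n7=0 → 0 — matches
Only n2 stuck-at-0 reproduces the observed 0.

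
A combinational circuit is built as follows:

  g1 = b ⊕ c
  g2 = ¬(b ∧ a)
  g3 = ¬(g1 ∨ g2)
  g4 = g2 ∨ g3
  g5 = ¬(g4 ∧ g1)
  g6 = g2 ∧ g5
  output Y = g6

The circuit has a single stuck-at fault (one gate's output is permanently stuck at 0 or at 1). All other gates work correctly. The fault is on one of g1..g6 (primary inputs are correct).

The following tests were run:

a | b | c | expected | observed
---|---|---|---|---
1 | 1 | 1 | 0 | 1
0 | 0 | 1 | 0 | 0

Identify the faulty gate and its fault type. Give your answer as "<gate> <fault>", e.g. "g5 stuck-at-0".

Fault-free values for test 1 (a=1, b=1, c=1): g1=0, g2=0, g3=1, g4=1, g5=1, g6=0, giving Y=0. Observed 1.
Test 1: faults giving observed 1 are {g2 stuck-at-1, g6 stuck-at-1}.
Test 2 (a=0, b=0, c=1): fault-free g1=1, g2=1, g3=0, g4=1, g5=0, g6=0 → 0; observed 0. Eliminates g6 stuck-at-1.
Only g2 stuck-at-1 is consistent with every test.

g2 stuck-at-1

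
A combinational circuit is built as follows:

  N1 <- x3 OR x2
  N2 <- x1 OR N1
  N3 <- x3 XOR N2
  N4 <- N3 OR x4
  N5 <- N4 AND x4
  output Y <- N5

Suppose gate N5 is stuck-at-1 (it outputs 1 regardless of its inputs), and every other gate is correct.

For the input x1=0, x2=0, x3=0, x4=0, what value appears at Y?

1

Propagate with N5 forced: N1=0, N2=0, N3=0, N4=0, N5=1 [stuck-at-1].
So Y = 1. (Without the fault it would be 0.)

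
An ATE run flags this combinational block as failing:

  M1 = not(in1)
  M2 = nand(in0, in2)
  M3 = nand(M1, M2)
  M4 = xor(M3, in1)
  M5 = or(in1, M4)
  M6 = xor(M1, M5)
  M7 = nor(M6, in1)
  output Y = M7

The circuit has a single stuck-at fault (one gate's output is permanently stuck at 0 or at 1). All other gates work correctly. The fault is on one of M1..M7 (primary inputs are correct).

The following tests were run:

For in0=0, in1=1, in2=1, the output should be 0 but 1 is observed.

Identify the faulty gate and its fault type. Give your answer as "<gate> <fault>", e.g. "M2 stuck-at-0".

M7 stuck-at-1

Fault-free values for test 1 (in0=0, in1=1, in2=1): M1=0, M2=1, M3=1, M4=0, M5=1, M6=1, M7=0, giving Y=0. Observed 1.
Test 1: faults giving observed 1 are {M7 stuck-at-1}.
Only M7 stuck-at-1 is consistent with every test.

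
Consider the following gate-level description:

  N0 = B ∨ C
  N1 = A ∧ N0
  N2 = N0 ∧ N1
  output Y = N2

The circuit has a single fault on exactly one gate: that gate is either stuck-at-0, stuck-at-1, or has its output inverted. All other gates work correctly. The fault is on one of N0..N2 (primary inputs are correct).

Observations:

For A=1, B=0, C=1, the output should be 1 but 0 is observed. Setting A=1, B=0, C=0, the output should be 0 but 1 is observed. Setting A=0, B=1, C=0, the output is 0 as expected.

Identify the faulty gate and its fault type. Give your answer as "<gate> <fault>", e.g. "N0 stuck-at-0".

Fault-free values for test 1 (A=1, B=0, C=1): N0=1, N1=1, N2=1, giving Y=1. Observed 0.
Test 1: faults giving observed 0 are {N0 stuck-at-0, N0 inverted output, N1 stuck-at-0, N1 inverted output, N2 stuck-at-0, N2 inverted output}.
Test 2 (A=1, B=0, C=0): fault-free N0=0, N1=0, N2=0 → 0; observed 1. Eliminates N0 stuck-at-0, N1 stuck-at-0, N1 inverted output, N2 stuck-at-0.
Test 3 (A=0, B=1, C=0): fault-free N0=1, N1=0, N2=0 → 0; observed 0. Eliminates N2 inverted output.
Only N0 inverted output is consistent with every test.

N0 inverted output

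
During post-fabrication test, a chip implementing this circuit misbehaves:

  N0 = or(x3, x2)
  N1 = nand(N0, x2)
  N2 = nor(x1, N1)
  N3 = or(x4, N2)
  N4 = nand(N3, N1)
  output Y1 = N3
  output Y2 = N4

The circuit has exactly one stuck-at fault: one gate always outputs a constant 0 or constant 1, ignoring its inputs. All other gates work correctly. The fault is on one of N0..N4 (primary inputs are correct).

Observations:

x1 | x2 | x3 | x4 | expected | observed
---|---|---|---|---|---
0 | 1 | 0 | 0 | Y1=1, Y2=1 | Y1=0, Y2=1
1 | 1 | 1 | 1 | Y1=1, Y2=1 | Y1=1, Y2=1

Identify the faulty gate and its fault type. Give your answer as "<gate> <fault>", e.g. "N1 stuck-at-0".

Fault-free values for test 1 (x1=0, x2=1, x3=0, x4=0): N0=1, N1=0, N2=1, N3=1, N4=1, giving Y1=1, Y2=1. Observed Y1=0, Y2=1.
Test 1: faults giving observed Y1=0, Y2=1 are {N0 stuck-at-0, N1 stuck-at-1, N2 stuck-at-0, N3 stuck-at-0}.
Test 2 (x1=1, x2=1, x3=1, x4=1): fault-free N0=1, N1=0, N2=0, N3=1, N4=1 → Y1=1, Y2=1; observed Y1=1, Y2=1. Eliminates N0 stuck-at-0, N1 stuck-at-1, N3 stuck-at-0.
Only N2 stuck-at-0 is consistent with every test.

N2 stuck-at-0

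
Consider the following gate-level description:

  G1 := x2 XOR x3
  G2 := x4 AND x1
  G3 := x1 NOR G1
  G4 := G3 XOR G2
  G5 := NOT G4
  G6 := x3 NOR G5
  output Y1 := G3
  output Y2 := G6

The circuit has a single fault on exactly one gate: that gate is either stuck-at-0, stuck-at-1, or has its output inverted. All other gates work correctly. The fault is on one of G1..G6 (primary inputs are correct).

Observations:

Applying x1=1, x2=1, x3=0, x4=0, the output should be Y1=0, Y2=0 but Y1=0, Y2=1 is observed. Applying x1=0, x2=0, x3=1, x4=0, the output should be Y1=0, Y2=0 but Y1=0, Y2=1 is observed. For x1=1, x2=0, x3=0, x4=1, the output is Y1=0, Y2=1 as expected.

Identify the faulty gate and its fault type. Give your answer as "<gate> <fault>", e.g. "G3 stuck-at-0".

G6 stuck-at-1

Fault-free values for test 1 (x1=1, x2=1, x3=0, x4=0): G1=1, G2=0, G3=0, G4=0, G5=1, G6=0, giving Y1=0, Y2=0. Observed Y1=0, Y2=1.
Test 1: faults giving observed Y1=0, Y2=1 are {G2 stuck-at-1, G2 inverted output, G4 stuck-at-1, G4 inverted output, G5 stuck-at-0, G5 inverted output, G6 stuck-at-1, G6 inverted output}.
Test 2 (x1=0, x2=0, x3=1, x4=0): fault-free G1=1, G2=0, G3=0, G4=0, G5=1, G6=0 → Y1=0, Y2=0; observed Y1=0, Y2=1. Eliminates G2 stuck-at-1, G2 inverted output, G4 stuck-at-1, G4 inverted output, G5 stuck-at-0, G5 inverted output.
Test 3 (x1=1, x2=0, x3=0, x4=1): fault-free G1=0, G2=1, G3=0, G4=1, G5=0, G6=1 → Y1=0, Y2=1; observed Y1=0, Y2=1. Eliminates G6 inverted output.
Only G6 stuck-at-1 is consistent with every test.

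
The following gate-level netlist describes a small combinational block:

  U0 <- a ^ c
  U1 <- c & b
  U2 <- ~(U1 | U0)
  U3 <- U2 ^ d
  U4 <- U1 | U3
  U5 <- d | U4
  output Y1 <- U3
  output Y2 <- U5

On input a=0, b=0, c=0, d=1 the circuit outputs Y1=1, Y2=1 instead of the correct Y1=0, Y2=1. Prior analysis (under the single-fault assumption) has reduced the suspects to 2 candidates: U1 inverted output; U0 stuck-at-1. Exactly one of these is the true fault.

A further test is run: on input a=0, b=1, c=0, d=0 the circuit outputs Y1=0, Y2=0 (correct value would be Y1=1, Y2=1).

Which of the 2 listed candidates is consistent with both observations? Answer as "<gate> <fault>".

Evaluate each candidate on input a=0, b=1, c=0, d=0:
  U1 inverted output: U0=0, U1=1 [inverted output], U2=0, U3=0, U4=1, U5=1 → Y1=0, Y2=1 — eliminated
  U0 stuck-at-1: U0=1 [stuck-at-1], U1=0, U2=0, U3=0, U4=0, U5=0 → Y1=0, Y2=0 — matches
Only U0 stuck-at-1 reproduces the observed Y1=0, Y2=0.

U0 stuck-at-1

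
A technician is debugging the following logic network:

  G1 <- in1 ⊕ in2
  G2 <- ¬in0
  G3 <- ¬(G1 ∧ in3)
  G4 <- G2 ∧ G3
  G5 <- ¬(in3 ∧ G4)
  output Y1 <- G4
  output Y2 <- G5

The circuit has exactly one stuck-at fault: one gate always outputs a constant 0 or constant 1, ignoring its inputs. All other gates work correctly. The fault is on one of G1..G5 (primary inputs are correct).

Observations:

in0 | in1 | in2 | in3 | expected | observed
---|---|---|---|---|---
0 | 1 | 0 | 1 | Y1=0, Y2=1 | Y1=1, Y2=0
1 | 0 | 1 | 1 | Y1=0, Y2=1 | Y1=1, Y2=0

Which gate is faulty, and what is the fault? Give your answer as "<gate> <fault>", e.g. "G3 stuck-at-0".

Fault-free values for test 1 (in0=0, in1=1, in2=0, in3=1): G1=1, G2=1, G3=0, G4=0, G5=1, giving Y1=0, Y2=1. Observed Y1=1, Y2=0.
Test 1: faults giving observed Y1=1, Y2=0 are {G1 stuck-at-0, G3 stuck-at-1, G4 stuck-at-1}.
Test 2 (in0=1, in1=0, in2=1, in3=1): fault-free G1=1, G2=0, G3=0, G4=0, G5=1 → Y1=0, Y2=1; observed Y1=1, Y2=0. Eliminates G1 stuck-at-0, G3 stuck-at-1.
Only G4 stuck-at-1 is consistent with every test.

G4 stuck-at-1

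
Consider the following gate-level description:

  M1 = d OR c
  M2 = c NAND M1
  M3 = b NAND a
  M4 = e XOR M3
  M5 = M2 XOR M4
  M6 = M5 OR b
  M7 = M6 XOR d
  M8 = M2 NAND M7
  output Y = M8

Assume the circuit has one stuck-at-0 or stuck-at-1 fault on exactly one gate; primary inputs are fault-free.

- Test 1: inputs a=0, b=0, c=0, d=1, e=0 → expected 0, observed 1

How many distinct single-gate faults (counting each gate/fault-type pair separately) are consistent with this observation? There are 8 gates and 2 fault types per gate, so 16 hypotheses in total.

Fault-free: M1=1, M2=1, M3=1, M4=1, M5=0, M6=0, M7=1, M8=0 → 0. Observed 1.
  M1: none of the 2 fault types match ✗
  M2: stuck-at-0 ✓; others ✗
  M3: stuck-at-0 ✓; others ✗
  M4: stuck-at-0 ✓; others ✗
  M5: stuck-at-1 ✓; others ✗
  M6: stuck-at-1 ✓; others ✗
  M7: stuck-at-0 ✓; others ✗
  M8: stuck-at-1 ✓; others ✗
Consistent faults: {M2 stuck-at-0, M3 stuck-at-0, M4 stuck-at-0, M5 stuck-at-1, M6 stuck-at-1, M7 stuck-at-0, M8 stuck-at-1} — 7 in all.

7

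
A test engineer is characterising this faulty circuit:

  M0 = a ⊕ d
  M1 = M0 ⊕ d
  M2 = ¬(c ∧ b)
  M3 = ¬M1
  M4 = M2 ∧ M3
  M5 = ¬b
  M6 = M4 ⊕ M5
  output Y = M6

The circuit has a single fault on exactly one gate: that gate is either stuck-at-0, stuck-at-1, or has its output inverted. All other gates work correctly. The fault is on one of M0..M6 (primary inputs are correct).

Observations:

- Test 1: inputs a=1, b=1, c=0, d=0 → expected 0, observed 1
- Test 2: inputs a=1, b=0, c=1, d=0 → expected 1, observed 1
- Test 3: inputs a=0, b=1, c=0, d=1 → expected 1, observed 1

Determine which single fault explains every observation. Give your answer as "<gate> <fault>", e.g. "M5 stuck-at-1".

Fault-free values for test 1 (a=1, b=1, c=0, d=0): M0=1, M1=1, M2=1, M3=0, M4=0, M5=0, M6=0, giving Y=0. Observed 1.
Test 1: faults giving observed 1 are {M0 stuck-at-0, M0 inverted output, M1 stuck-at-0, M1 inverted output, M3 stuck-at-1, M3 inverted output, M4 stuck-at-1, M4 inverted output, M5 stuck-at-1, M5 inverted output, M6 stuck-at-1, M6 inverted output}.
Test 2 (a=1, b=0, c=1, d=0): fault-free M0=1, M1=1, M2=1, M3=0, M4=0, M5=1, M6=1 → 1; observed 1. Eliminates M0 stuck-at-0, M0 inverted output, M1 stuck-at-0, M1 inverted output, M3 stuck-at-1, M3 inverted output, M4 stuck-at-1, M4 inverted output, M5 inverted output, M6 inverted output.
Test 3 (a=0, b=1, c=0, d=1): fault-free M0=1, M1=0, M2=1, M3=1, M4=1, M5=0, M6=1 → 1; observed 1. Eliminates M5 stuck-at-1.
Only M6 stuck-at-1 is consistent with every test.

M6 stuck-at-1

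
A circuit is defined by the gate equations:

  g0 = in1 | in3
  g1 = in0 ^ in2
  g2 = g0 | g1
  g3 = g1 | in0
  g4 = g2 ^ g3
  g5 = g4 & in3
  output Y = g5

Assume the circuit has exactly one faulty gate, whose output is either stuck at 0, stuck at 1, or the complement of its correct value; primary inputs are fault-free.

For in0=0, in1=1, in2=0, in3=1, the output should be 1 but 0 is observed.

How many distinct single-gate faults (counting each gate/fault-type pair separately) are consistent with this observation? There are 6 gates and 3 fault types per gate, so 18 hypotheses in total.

Fault-free: g0=1, g1=0, g2=1, g3=0, g4=1, g5=1 → 1. Observed 0.
  g0: stuck-at-0, inverted output ✓; others ✗
  g1: stuck-at-1, inverted output ✓; others ✗
  g2: stuck-at-0, inverted output ✓; others ✗
  g3: stuck-at-1, inverted output ✓; others ✗
  g4: stuck-at-0, inverted output ✓; others ✗
  g5: stuck-at-0, inverted output ✓; others ✗
Consistent faults: {g0 stuck-at-0, g0 inverted output, g1 stuck-at-1, g1 inverted output, g2 stuck-at-0, g2 inverted output, g3 stuck-at-1, g3 inverted output, g4 stuck-at-0, g4 inverted output, g5 stuck-at-0, g5 inverted output} — 12 in all.

12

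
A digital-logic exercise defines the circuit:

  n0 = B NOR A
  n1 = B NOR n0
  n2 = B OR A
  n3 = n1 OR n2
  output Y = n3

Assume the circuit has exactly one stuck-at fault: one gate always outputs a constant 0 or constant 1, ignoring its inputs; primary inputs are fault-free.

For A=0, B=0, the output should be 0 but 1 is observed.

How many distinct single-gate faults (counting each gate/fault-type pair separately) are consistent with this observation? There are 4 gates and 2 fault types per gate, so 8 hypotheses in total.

4

Fault-free: n0=1, n1=0, n2=0, n3=0 → 0. Observed 1.
  n0 stuck-at-0: output 1 ✓
  n0 stuck-at-1: output 0 ✗
  n1 stuck-at-0: output 0 ✗
  n1 stuck-at-1: output 1 ✓
  n2 stuck-at-0: output 0 ✗
  n2 stuck-at-1: output 1 ✓
  n3 stuck-at-0: output 0 ✗
  n3 stuck-at-1: output 1 ✓
Consistent faults: {n0 stuck-at-0, n1 stuck-at-1, n2 stuck-at-1, n3 stuck-at-1} — 4 in all.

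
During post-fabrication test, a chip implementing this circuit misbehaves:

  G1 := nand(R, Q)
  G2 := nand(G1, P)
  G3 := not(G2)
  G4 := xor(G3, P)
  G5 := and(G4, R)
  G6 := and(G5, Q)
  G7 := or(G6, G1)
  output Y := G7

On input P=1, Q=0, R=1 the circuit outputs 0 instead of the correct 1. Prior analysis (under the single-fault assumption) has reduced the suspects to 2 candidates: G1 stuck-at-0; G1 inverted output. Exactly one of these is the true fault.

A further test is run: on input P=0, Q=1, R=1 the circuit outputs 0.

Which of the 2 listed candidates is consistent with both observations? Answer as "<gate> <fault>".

G1 stuck-at-0

Evaluate each candidate on input P=0, Q=1, R=1:
  G1 stuck-at-0: G1=0 [stuck-at-0], G2=1, G3=0, G4=0, G5=0, G6=0, G7=0 → 0 — matches
  G1 inverted output: G1=1 [inverted output], G2=1, G3=0, G4=0, G5=0, G6=0, G7=1 → 1 — eliminated
Only G1 stuck-at-0 reproduces the observed 0.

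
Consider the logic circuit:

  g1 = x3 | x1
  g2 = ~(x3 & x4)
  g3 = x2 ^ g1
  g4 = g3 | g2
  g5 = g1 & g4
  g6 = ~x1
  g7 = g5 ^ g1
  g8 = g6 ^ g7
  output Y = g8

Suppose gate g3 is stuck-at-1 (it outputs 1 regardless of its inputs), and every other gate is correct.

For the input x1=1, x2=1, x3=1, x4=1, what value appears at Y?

0

Propagate with g3 forced: g1=1, g2=0, g3=1 [stuck-at-1], g4=1, g5=1, g6=0, g7=0, g8=0.
So Y = 0. (Without the fault it would be 1.)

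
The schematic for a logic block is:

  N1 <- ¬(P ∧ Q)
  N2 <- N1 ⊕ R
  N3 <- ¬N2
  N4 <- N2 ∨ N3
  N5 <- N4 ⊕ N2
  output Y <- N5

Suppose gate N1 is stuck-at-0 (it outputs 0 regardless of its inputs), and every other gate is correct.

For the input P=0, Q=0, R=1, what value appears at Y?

0

Propagate with N1 forced: N1=0 [stuck-at-0], N2=1, N3=0, N4=1, N5=0.
So Y = 0. (Without the fault it would be 1.)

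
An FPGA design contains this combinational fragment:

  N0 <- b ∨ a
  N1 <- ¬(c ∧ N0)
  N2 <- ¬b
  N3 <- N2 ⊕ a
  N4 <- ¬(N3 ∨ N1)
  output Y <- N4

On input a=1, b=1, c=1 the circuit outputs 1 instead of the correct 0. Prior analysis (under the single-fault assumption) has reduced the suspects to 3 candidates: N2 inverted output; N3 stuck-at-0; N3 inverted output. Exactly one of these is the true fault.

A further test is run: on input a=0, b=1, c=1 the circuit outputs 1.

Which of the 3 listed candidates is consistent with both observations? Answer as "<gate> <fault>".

N3 stuck-at-0

Evaluate each candidate on input a=0, b=1, c=1:
  N2 inverted output: N0=1, N1=0, N2=1 [inverted output], N3=1, N4=0 → 0 — eliminated
  N3 stuck-at-0: N0=1, N1=0, N2=0, N3=0 [stuck-at-0], N4=1 → 1 — matches
  N3 inverted output: N0=1, N1=0, N2=0, N3=1 [inverted output], N4=0 → 0 — eliminated
Only N3 stuck-at-0 reproduces the observed 1.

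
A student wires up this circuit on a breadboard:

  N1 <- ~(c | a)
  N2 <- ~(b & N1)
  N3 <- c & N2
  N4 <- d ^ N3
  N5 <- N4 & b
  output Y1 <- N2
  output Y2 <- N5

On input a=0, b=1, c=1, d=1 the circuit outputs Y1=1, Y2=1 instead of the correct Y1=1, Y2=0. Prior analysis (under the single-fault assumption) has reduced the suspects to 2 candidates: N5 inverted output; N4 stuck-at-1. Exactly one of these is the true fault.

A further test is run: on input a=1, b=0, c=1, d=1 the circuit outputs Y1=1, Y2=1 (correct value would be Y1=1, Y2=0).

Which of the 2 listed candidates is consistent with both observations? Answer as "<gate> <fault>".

Evaluate each candidate on input a=1, b=0, c=1, d=1:
  N5 inverted output: N1=0, N2=1, N3=1, N4=0, N5=1 [inverted output] → Y1=1, Y2=1 — matches
  N4 stuck-at-1: N1=0, N2=1, N3=1, N4=1 [stuck-at-1], N5=0 → Y1=1, Y2=0 — eliminated
Only N5 inverted output reproduces the observed Y1=1, Y2=1.

N5 inverted output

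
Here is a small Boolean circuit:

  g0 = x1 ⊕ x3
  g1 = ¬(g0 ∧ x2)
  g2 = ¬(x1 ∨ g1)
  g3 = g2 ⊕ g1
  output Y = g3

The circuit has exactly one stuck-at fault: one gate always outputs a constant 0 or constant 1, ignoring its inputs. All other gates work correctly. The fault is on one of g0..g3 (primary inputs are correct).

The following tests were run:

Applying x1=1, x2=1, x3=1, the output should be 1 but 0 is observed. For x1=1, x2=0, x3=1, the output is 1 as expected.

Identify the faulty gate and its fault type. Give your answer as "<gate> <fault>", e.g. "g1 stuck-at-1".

g0 stuck-at-1

Fault-free values for test 1 (x1=1, x2=1, x3=1): g0=0, g1=1, g2=0, g3=1, giving Y=1. Observed 0.
Test 1: faults giving observed 0 are {g0 stuck-at-1, g1 stuck-at-0, g2 stuck-at-1, g3 stuck-at-0}.
Test 2 (x1=1, x2=0, x3=1): fault-free g0=0, g1=1, g2=0, g3=1 → 1; observed 1. Eliminates g1 stuck-at-0, g2 stuck-at-1, g3 stuck-at-0.
Only g0 stuck-at-1 is consistent with every test.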